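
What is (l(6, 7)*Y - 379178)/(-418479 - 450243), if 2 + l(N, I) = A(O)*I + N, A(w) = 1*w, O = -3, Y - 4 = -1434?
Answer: 177434/434361 ≈ 0.40849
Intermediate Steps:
Y = -1430 (Y = 4 - 1434 = -1430)
A(w) = w
l(N, I) = -2 + N - 3*I (l(N, I) = -2 + (-3*I + N) = -2 + (N - 3*I) = -2 + N - 3*I)
(l(6, 7)*Y - 379178)/(-418479 - 450243) = ((-2 + 6 - 3*7)*(-1430) - 379178)/(-418479 - 450243) = ((-2 + 6 - 21)*(-1430) - 379178)/(-868722) = (-17*(-1430) - 379178)*(-1/868722) = (24310 - 379178)*(-1/868722) = -354868*(-1/868722) = 177434/434361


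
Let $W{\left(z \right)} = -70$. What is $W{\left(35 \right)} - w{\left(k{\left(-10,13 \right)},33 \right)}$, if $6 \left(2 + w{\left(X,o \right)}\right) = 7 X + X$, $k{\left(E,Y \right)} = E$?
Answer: $- \frac{164}{3} \approx -54.667$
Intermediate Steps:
$w{\left(X,o \right)} = -2 + \frac{4 X}{3}$ ($w{\left(X,o \right)} = -2 + \frac{7 X + X}{6} = -2 + \frac{8 X}{6} = -2 + \frac{4 X}{3}$)
$W{\left(35 \right)} - w{\left(k{\left(-10,13 \right)},33 \right)} = -70 - \left(-2 + \frac{4}{3} \left(-10\right)\right) = -70 - \left(-2 - \frac{40}{3}\right) = -70 - - \frac{46}{3} = -70 + \frac{46}{3} = - \frac{164}{3}$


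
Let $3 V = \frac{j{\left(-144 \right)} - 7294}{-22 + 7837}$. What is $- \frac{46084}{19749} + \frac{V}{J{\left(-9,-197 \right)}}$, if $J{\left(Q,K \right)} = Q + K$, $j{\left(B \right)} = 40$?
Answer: $- \frac{12357069613}{5298952935} \approx -2.332$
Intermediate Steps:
$J{\left(Q,K \right)} = K + Q$
$V = - \frac{806}{2605}$ ($V = \frac{\left(40 - 7294\right) \frac{1}{-22 + 7837}}{3} = \frac{\left(-7254\right) \frac{1}{7815}}{3} = \frac{1}{3} \left(- \frac{2418}{2605}\right) = - \frac{806}{2605} \approx -0.3094$)
$- \frac{46084}{19749} + \frac{V}{J{\left(-9,-197 \right)}} = - \frac{46084}{19749} - \frac{806}{2605 \left(-197 - 9\right)} = \left(-46084\right) \frac{1}{19749} - \frac{806}{2605 \left(-206\right)} = - \frac{46084}{19749} - - \frac{403}{268315} = - \frac{46084}{19749} + \frac{403}{268315} = - \frac{12357069613}{5298952935}$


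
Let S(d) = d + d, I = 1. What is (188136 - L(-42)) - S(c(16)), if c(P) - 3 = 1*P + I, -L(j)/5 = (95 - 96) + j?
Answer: 187881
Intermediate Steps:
L(j) = 5 - 5*j (L(j) = -5*((95 - 96) + j) = -5*(-1 + j) = 5 - 5*j)
c(P) = 4 + P (c(P) = 3 + (1*P + 1) = 3 + (P + 1) = 3 + (1 + P) = 4 + P)
S(d) = 2*d
(188136 - L(-42)) - S(c(16)) = (188136 - (5 - 5*(-42))) - 2*(4 + 16) = (188136 - (5 + 210)) - 2*20 = (188136 - 1*215) - 1*40 = (188136 - 215) - 40 = 187921 - 40 = 187881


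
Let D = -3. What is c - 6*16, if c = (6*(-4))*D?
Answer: -24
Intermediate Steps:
c = 72 (c = (6*(-4))*(-3) = -24*(-3) = 72)
c - 6*16 = 72 - 6*16 = 72 - 96 = -24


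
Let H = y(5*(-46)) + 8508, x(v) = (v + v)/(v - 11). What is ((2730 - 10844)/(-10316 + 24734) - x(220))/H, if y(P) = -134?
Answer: -365443/1146995154 ≈ -0.00031861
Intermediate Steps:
x(v) = 2*v/(-11 + v) (x(v) = (2*v)/(-11 + v) = 2*v/(-11 + v))
H = 8374 (H = -134 + 8508 = 8374)
((2730 - 10844)/(-10316 + 24734) - x(220))/H = ((2730 - 10844)/(-10316 + 24734) - 2*220/(-11 + 220))/8374 = (-8114/14418 - 2*220/209)*(1/8374) = (-8114*1/14418 - 2*220/209)*(1/8374) = (-4057/7209 - 1*40/19)*(1/8374) = (-4057/7209 - 40/19)*(1/8374) = -365443/136971*1/8374 = -365443/1146995154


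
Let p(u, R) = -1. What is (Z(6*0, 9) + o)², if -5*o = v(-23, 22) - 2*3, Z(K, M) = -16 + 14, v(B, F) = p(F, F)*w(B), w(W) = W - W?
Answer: 16/25 ≈ 0.64000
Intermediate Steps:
w(W) = 0
v(B, F) = 0 (v(B, F) = -1*0 = 0)
Z(K, M) = -2
o = 6/5 (o = -(0 - 2*3)/5 = -(0 - 1*6)/5 = -(0 - 6)/5 = -⅕*(-6) = 6/5 ≈ 1.2000)
(Z(6*0, 9) + o)² = (-2 + 6/5)² = (-⅘)² = 16/25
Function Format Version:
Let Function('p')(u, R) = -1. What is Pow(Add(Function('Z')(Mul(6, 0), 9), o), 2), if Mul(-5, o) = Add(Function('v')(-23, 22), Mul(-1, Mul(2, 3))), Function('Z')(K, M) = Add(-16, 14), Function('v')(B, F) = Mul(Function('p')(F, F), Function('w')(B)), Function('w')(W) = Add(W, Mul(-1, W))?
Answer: Rational(16, 25) ≈ 0.64000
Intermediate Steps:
Function('w')(W) = 0
Function('v')(B, F) = 0 (Function('v')(B, F) = Mul(-1, 0) = 0)
Function('Z')(K, M) = -2
o = Rational(6, 5) (o = Mul(Rational(-1, 5), Add(0, Mul(-1, Mul(2, 3)))) = Mul(Rational(-1, 5), Add(0, Mul(-1, 6))) = Mul(Rational(-1, 5), Add(0, -6)) = Mul(Rational(-1, 5), -6) = Rational(6, 5) ≈ 1.2000)
Pow(Add(Function('Z')(Mul(6, 0), 9), o), 2) = Pow(Add(-2, Rational(6, 5)), 2) = Pow(Rational(-4, 5), 2) = Rational(16, 25)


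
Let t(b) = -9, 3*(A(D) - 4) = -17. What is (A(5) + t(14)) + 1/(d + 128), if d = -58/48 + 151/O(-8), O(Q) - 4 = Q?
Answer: -68312/6411 ≈ -10.655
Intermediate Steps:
O(Q) = 4 + Q
A(D) = -5/3 (A(D) = 4 + (1/3)*(-17) = 4 - 17/3 = -5/3)
d = -935/24 (d = -58/48 + 151/(4 - 8) = -58*1/48 + 151/(-4) = -29/24 + 151*(-1/4) = -29/24 - 151/4 = -935/24 ≈ -38.958)
(A(5) + t(14)) + 1/(d + 128) = (-5/3 - 9) + 1/(-935/24 + 128) = -32/3 + 1/(2137/24) = -32/3 + 24/2137 = -68312/6411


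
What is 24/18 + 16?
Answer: 52/3 ≈ 17.333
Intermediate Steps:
24/18 + 16 = 24*(1/18) + 16 = 4/3 + 16 = 52/3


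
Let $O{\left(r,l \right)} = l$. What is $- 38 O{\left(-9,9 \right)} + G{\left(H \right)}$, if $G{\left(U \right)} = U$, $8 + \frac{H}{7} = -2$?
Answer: $-412$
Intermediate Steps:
$H = -70$ ($H = -56 + 7 \left(-2\right) = -56 - 14 = -70$)
$- 38 O{\left(-9,9 \right)} + G{\left(H \right)} = \left(-38\right) 9 - 70 = -342 - 70 = -412$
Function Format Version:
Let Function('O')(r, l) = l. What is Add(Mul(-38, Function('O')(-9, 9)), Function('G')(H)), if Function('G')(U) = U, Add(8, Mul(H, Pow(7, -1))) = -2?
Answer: -412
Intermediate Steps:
H = -70 (H = Add(-56, Mul(7, -2)) = Add(-56, -14) = -70)
Add(Mul(-38, Function('O')(-9, 9)), Function('G')(H)) = Add(Mul(-38, 9), -70) = Add(-342, -70) = -412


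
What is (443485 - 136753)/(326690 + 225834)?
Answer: 76683/138131 ≈ 0.55515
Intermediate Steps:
(443485 - 136753)/(326690 + 225834) = 306732/552524 = 306732*(1/552524) = 76683/138131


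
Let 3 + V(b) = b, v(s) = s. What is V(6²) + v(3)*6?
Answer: 51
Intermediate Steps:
V(b) = -3 + b
V(6²) + v(3)*6 = (-3 + 6²) + 3*6 = (-3 + 36) + 18 = 33 + 18 = 51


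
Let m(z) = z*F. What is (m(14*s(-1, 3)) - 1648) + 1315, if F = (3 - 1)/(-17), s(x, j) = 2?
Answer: -5717/17 ≈ -336.29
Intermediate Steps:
F = -2/17 (F = 2*(-1/17) = -2/17 ≈ -0.11765)
m(z) = -2*z/17 (m(z) = z*(-2/17) = -2*z/17)
(m(14*s(-1, 3)) - 1648) + 1315 = (-28*2/17 - 1648) + 1315 = (-2/17*28 - 1648) + 1315 = (-56/17 - 1648) + 1315 = -28072/17 + 1315 = -5717/17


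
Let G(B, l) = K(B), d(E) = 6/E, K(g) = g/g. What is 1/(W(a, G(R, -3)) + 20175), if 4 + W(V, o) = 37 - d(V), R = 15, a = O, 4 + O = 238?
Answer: 39/788111 ≈ 4.9485e-5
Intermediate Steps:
O = 234 (O = -4 + 238 = 234)
K(g) = 1
a = 234
G(B, l) = 1
W(V, o) = 33 - 6/V (W(V, o) = -4 + (37 - 6/V) = 33 - 6/V)
1/(W(a, G(R, -3)) + 20175) = 1/((33 - 6/234) + 20175) = 1/((33 - 6*1/234) + 20175) = 1/((33 - 1/39) + 20175) = 1/(1286/39 + 20175) = 1/(788111/39) = 39/788111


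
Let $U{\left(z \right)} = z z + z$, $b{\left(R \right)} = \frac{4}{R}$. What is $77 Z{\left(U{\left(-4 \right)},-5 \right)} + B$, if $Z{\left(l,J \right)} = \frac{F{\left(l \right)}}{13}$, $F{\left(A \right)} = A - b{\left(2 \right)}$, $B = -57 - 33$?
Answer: $- \frac{400}{13} \approx -30.769$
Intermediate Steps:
$U{\left(z \right)} = z + z^{2}$ ($U{\left(z \right)} = z^{2} + z = z + z^{2}$)
$B = -90$
$F{\left(A \right)} = -2 + A$ ($F{\left(A \right)} = A - \frac{4}{2} = A - 4 \cdot \frac{1}{2} = A - 2 = -2 + A$)
$Z{\left(l,J \right)} = - \frac{2}{13} + \frac{l}{13}$ ($Z{\left(l,J \right)} = \frac{-2 + l}{13} = \left(-2 + l\right) \frac{1}{13} = - \frac{2}{13} + \frac{l}{13}$)
$77 Z{\left(U{\left(-4 \right)},-5 \right)} + B = 77 \left(- \frac{2}{13} + \frac{\left(-4\right) \left(1 - 4\right)}{13}\right) - 90 = 77 \left(- \frac{2}{13} + \frac{\left(-4\right) \left(-3\right)}{13}\right) - 90 = 77 \left(- \frac{2}{13} + \frac{1}{13} \cdot 12\right) - 90 = 77 \left(- \frac{2}{13} + \frac{12}{13}\right) - 90 = 77 \cdot \frac{10}{13} - 90 = \frac{770}{13} - 90 = - \frac{400}{13}$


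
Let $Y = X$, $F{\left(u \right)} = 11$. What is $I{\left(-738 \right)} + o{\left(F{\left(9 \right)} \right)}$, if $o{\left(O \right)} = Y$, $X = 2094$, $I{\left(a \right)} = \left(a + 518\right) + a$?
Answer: $1136$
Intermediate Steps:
$I{\left(a \right)} = 518 + 2 a$ ($I{\left(a \right)} = \left(518 + a\right) + a = 518 + 2 a$)
$Y = 2094$
$o{\left(O \right)} = 2094$
$I{\left(-738 \right)} + o{\left(F{\left(9 \right)} \right)} = \left(518 + 2 \left(-738\right)\right) + 2094 = \left(518 - 1476\right) + 2094 = -958 + 2094 = 1136$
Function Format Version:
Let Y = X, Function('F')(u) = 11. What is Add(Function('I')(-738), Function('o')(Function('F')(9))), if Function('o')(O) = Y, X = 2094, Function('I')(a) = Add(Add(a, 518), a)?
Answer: 1136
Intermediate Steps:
Function('I')(a) = Add(518, Mul(2, a)) (Function('I')(a) = Add(Add(518, a), a) = Add(518, Mul(2, a)))
Y = 2094
Function('o')(O) = 2094
Add(Function('I')(-738), Function('o')(Function('F')(9))) = Add(Add(518, Mul(2, -738)), 2094) = Add(Add(518, -1476), 2094) = Add(-958, 2094) = 1136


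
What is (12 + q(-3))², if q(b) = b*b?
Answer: 441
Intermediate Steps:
q(b) = b²
(12 + q(-3))² = (12 + (-3)²)² = (12 + 9)² = 21² = 441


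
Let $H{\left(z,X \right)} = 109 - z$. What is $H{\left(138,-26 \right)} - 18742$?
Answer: $-18771$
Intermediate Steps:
$H{\left(138,-26 \right)} - 18742 = \left(109 - 138\right) - 18742 = -29 - 18742 = -18771$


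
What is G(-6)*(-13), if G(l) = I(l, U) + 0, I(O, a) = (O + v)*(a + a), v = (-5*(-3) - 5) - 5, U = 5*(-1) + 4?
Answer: -26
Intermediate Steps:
U = -1 (U = -5 + 4 = -1)
v = 5 (v = (15 - 5) - 5 = 10 - 5 = 5)
I(O, a) = 2*a*(5 + O) (I(O, a) = (O + 5)*(a + a) = (5 + O)*(2*a) = 2*a*(5 + O))
G(l) = -10 - 2*l (G(l) = 2*(-1)*(5 + l) + 0 = (-10 - 2*l) + 0 = -10 - 2*l)
G(-6)*(-13) = (-10 - 2*(-6))*(-13) = (-10 + 12)*(-13) = 2*(-13) = -26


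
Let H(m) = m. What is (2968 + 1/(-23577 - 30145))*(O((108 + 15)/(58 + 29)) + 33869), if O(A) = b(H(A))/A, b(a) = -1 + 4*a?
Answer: 110717053843890/1101301 ≈ 1.0053e+8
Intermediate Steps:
O(A) = (-1 + 4*A)/A
(2968 + 1/(-23577 - 30145))*(O((108 + 15)/(58 + 29)) + 33869) = (2968 + 1/(-23577 - 30145))*((4 - 1/((108 + 15)/(58 + 29))) + 33869) = (2968 + 1/(-53722))*((4 - 1/(123/87)) + 33869) = (2968 - 1/53722)*((4 - 1/(123*(1/87))) + 33869) = 159446895*((4 - 1/41/29) + 33869)/53722 = 159446895*((4 - 1*29/41) + 33869)/53722 = 159446895*((4 - 29/41) + 33869)/53722 = 159446895*(135/41 + 33869)/53722 = (159446895/53722)*(1388764/41) = 110717053843890/1101301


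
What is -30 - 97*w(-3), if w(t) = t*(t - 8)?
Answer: -3231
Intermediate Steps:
w(t) = t*(-8 + t)
-30 - 97*w(-3) = -30 - (-291)*(-8 - 3) = -30 - (-291)*(-11) = -30 - 97*33 = -30 - 3201 = -3231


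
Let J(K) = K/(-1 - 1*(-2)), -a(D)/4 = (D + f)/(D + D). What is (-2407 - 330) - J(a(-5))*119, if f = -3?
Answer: -11781/5 ≈ -2356.2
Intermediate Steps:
a(D) = -2*(-3 + D)/D (a(D) = -4*(D - 3)/(D + D) = -4*(-3 + D)/(2*D) = -4*(-3 + D)*1/(2*D) = -2*(-3 + D)/D)
J(K) = K (J(K) = K/(-1 + 2) = K/1 = K*1 = K)
(-2407 - 330) - J(a(-5))*119 = (-2407 - 330) - (-2 + 6/(-5))*119 = -2737 - (-2 + 6*(-⅕))*119 = -2737 - (-2 - 6/5)*119 = -2737 - (-16)*119/5 = -2737 - 1*(-1904/5) = -2737 + 1904/5 = -11781/5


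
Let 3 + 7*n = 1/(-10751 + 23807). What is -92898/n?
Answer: 8490134016/39167 ≈ 2.1677e+5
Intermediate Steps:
n = -39167/91392 (n = -3/7 + 1/(7*(-10751 + 23807)) = -3/7 + (1/7)/13056 = -3/7 + (1/7)*(1/13056) = -3/7 + 1/91392 = -39167/91392 ≈ -0.42856)
-92898/n = -92898/(-39167/91392) = -92898*(-91392/39167) = 8490134016/39167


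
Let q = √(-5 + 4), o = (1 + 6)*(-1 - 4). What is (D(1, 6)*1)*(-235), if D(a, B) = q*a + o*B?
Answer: 49350 - 235*I ≈ 49350.0 - 235.0*I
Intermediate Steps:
o = -35 (o = 7*(-5) = -35)
q = I (q = √(-1) = I ≈ 1.0*I)
D(a, B) = -35*B + I*a (D(a, B) = I*a - 35*B = -35*B + I*a)
(D(1, 6)*1)*(-235) = ((-35*6 + I*1)*1)*(-235) = ((-210 + I)*1)*(-235) = (-210 + I)*(-235) = 49350 - 235*I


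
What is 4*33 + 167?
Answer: 299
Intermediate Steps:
4*33 + 167 = 132 + 167 = 299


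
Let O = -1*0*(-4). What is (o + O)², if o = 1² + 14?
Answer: 225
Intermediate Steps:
O = 0 (O = 0*(-4) = 0)
o = 15 (o = 1 + 14 = 15)
(o + O)² = (15 + 0)² = 15² = 225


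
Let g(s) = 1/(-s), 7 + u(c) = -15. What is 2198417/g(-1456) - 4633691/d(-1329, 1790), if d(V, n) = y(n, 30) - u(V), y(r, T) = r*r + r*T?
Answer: 10427946641245253/3257822 ≈ 3.2009e+9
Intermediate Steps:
u(c) = -22 (u(c) = -7 - 15 = -22)
y(r, T) = r² + T*r
g(s) = -1/s
d(V, n) = 22 + n*(30 + n) (d(V, n) = n*(30 + n) - 1*(-22) = n*(30 + n) + 22 = 22 + n*(30 + n))
2198417/g(-1456) - 4633691/d(-1329, 1790) = 2198417/((-1/(-1456))) - 4633691/(22 + 1790*(30 + 1790)) = 2198417/((-1*(-1/1456))) - 4633691/(22 + 1790*1820) = 2198417/(1/1456) - 4633691/(22 + 3257800) = 2198417*1456 - 4633691/3257822 = 3200895152 - 4633691*1/3257822 = 3200895152 - 4633691/3257822 = 10427946641245253/3257822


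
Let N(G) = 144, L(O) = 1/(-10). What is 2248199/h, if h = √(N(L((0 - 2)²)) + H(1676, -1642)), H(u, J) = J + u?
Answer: 2248199*√178/178 ≈ 1.6851e+5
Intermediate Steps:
L(O) = -⅒
h = √178 (h = √(144 + (-1642 + 1676)) = √(144 + 34) = √178 ≈ 13.342)
2248199/h = 2248199/(√178) = 2248199*(√178/178) = 2248199*√178/178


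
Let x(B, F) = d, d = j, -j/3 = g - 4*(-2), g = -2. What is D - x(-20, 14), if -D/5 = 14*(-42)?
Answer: 2958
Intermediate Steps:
j = -18 (j = -3*(-2 - 4*(-2)) = -3*(-2 + 8) = -3*6 = -18)
d = -18
x(B, F) = -18
D = 2940 (D = -70*(-42) = -5*(-588) = 2940)
D - x(-20, 14) = 2940 - 1*(-18) = 2940 + 18 = 2958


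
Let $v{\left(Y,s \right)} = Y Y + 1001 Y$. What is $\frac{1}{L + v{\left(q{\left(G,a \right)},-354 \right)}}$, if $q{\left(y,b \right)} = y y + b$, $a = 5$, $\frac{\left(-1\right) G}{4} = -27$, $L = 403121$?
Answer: $\frac{1}{148249351} \approx 6.7454 \cdot 10^{-9}$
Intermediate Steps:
$G = 108$ ($G = \left(-4\right) \left(-27\right) = 108$)
$q{\left(y,b \right)} = b + y^{2}$ ($q{\left(y,b \right)} = y^{2} + b = b + y^{2}$)
$v{\left(Y,s \right)} = Y^{2} + 1001 Y$
$\frac{1}{L + v{\left(q{\left(G,a \right)},-354 \right)}} = \frac{1}{403121 + \left(5 + 108^{2}\right) \left(1001 + \left(5 + 108^{2}\right)\right)} = \frac{1}{403121 + \left(5 + 11664\right) \left(1001 + \left(5 + 11664\right)\right)} = \frac{1}{403121 + 11669 \left(1001 + 11669\right)} = \frac{1}{403121 + 11669 \cdot 12670} = \frac{1}{403121 + 147846230} = \frac{1}{148249351}$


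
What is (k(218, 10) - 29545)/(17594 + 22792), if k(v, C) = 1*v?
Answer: -29327/40386 ≈ -0.72617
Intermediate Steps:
k(v, C) = v
(k(218, 10) - 29545)/(17594 + 22792) = (218 - 29545)/(17594 + 22792) = -29327/40386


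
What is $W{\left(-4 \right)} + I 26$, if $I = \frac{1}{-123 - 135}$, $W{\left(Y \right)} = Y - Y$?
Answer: $- \frac{13}{129} \approx -0.10078$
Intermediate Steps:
$W{\left(Y \right)} = 0$
$I = - \frac{1}{258}$ ($I = \frac{1}{-258} = - \frac{1}{258} \approx -0.003876$)
$W{\left(-4 \right)} + I 26 = 0 - \frac{13}{129} = - \frac{13}{129}$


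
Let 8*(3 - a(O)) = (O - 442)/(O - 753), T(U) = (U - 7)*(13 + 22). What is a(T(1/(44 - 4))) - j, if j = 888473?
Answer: -56698607009/63816 ≈ -8.8847e+5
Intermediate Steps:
T(U) = -245 + 35*U (T(U) = (-7 + U)*35 = -245 + 35*U)
a(O) = 3 - (-442 + O)/(8*(-753 + O)) (a(O) = 3 - (O - 442)/(8*(O - 753)) = 3 - (-442 + O)/(8*(-753 + O)))
a(T(1/(44 - 4))) - j = (-17630 + 23*(-245 + 35/(44 - 4)))/(8*(-753 + (-245 + 35/(44 - 4)))) - 1*888473 = (-17630 + 23*(-245 + 35/40))/(8*(-753 + (-245 + 35/40))) - 888473 = (-17630 + 23*(-245 + 35*(1/40)))/(8*(-753 + (-245 + 35*(1/40)))) - 888473 = (-17630 + 23*(-245 + 7/8))/(8*(-753 + (-245 + 7/8))) - 888473 = (-17630 + 23*(-1953/8))/(8*(-753 - 1953/8)) - 888473 = (-17630 - 44919/8)/(8*(-7977/8)) - 888473 = (⅛)*(-8/7977)*(-185959/8) - 888473 = 185959/63816 - 888473 = -56698607009/63816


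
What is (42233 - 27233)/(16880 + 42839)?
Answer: 15000/59719 ≈ 0.25118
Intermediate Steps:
(42233 - 27233)/(16880 + 42839) = 15000/59719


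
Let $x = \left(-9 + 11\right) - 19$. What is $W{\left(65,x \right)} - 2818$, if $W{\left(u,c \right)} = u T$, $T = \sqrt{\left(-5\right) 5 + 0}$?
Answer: $-2818 + 325 i \approx -2818.0 + 325.0 i$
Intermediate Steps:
$T = 5 i$ ($T = \sqrt{-25 + 0} = \sqrt{-25} = 5 i \approx 5.0 i$)
$x = -17$ ($x = 2 - 19 = -17$)
$W{\left(u,c \right)} = 5 i u$ ($W{\left(u,c \right)} = u 5 i = 5 i u$)
$W{\left(65,x \right)} - 2818 = 5 i 65 - 2818 = 325 i - 2818 = -2818 + 325 i$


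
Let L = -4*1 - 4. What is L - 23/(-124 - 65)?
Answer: -1489/189 ≈ -7.8783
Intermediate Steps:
L = -8 (L = -4 - 4 = -8)
L - 23/(-124 - 65) = -8 - 23/(-124 - 65) = -8 - 23/(-189) = -8 - 1/189*(-23) = -8 + 23/189 = -1489/189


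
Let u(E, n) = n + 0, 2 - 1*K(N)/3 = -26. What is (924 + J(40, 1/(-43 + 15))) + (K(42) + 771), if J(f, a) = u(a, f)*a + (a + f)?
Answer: 50891/28 ≈ 1817.5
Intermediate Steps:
K(N) = 84 (K(N) = 6 - 3*(-26) = 6 + 78 = 84)
u(E, n) = n
J(f, a) = a + f + a*f (J(f, a) = f*a + (a + f) = a*f + (a + f) = a + f + a*f)
(924 + J(40, 1/(-43 + 15))) + (K(42) + 771) = (924 + (1/(-43 + 15) + 40 + 40/(-43 + 15))) + (84 + 771) = (924 + (1/(-28) + 40 + 40/(-28))) + 855 = (924 + (-1/28 + 40 - 1/28*40)) + 855 = (924 + (-1/28 + 40 - 10/7)) + 855 = (924 + 1079/28) + 855 = 26951/28 + 855 = 50891/28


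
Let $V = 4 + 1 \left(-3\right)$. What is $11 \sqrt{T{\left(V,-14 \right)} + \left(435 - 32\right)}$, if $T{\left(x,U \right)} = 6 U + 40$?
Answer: $11 \sqrt{359} \approx 208.42$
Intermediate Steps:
$V = 1$ ($V = 4 - 3 = 1$)
$T{\left(x,U \right)} = 40 + 6 U$
$11 \sqrt{T{\left(V,-14 \right)} + \left(435 - 32\right)} = 11 \sqrt{\left(40 + 6 \left(-14\right)\right) + \left(435 - 32\right)} = 11 \sqrt{\left(40 - 84\right) + 403} = 11 \sqrt{-44 + 403} = 11 \sqrt{359}$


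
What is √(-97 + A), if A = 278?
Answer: √181 ≈ 13.454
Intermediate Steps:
√(-97 + A) = √(-97 + 278) = √181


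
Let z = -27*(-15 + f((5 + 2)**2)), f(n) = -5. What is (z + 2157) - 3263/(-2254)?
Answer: 6082301/2254 ≈ 2698.4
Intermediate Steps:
z = 540 (z = -27*(-15 - 5) = -27*(-20) = 540)
(z + 2157) - 3263/(-2254) = (540 + 2157) - 3263/(-2254) = 2697 - 3263*(-1/2254) = 2697 + 3263/2254 = 6082301/2254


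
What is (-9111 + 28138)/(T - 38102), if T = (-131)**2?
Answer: -19027/20941 ≈ -0.90860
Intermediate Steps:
T = 17161
(-9111 + 28138)/(T - 38102) = (-9111 + 28138)/(17161 - 38102) = 19027/(-20941) = 19027*(-1/20941) = -19027/20941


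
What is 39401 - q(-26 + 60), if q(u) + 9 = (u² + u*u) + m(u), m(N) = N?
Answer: 37064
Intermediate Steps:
q(u) = -9 + u + 2*u² (q(u) = -9 + ((u² + u*u) + u) = -9 + ((u² + u²) + u) = -9 + (2*u² + u) = -9 + (u + 2*u²) = -9 + u + 2*u²)
39401 - q(-26 + 60) = 39401 - (-9 + (-26 + 60) + 2*(-26 + 60)²) = 39401 - (-9 + 34 + 2*34²) = 39401 - (-9 + 34 + 2*1156) = 39401 - (-9 + 34 + 2312) = 39401 - 1*2337 = 39401 - 2337 = 37064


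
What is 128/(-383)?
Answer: -128/383 ≈ -0.33420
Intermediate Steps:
128/(-383) = -1/383*128 = -128/383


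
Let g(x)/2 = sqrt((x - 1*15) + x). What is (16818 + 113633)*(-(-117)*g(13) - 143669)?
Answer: -18741764719 + 30525534*sqrt(11) ≈ -1.8641e+10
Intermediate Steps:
g(x) = 2*sqrt(-15 + 2*x) (g(x) = 2*sqrt((x - 1*15) + x) = 2*sqrt((x - 15) + x) = 2*sqrt((-15 + x) + x) = 2*sqrt(-15 + 2*x))
(16818 + 113633)*(-(-117)*g(13) - 143669) = (16818 + 113633)*(-(-117)*2*sqrt(-15 + 2*13) - 143669) = 130451*(-(-117)*2*sqrt(-15 + 26) - 143669) = 130451*(-(-117)*2*sqrt(11) - 143669) = 130451*(-(-234)*sqrt(11) - 143669) = 130451*(234*sqrt(11) - 143669) = 130451*(-143669 + 234*sqrt(11)) = -18741764719 + 30525534*sqrt(11)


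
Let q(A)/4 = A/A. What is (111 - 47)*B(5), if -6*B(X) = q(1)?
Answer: -128/3 ≈ -42.667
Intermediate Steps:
q(A) = 4 (q(A) = 4*(A/A) = 4*1 = 4)
B(X) = -⅔ (B(X) = -⅙*4 = -⅔)
(111 - 47)*B(5) = (111 - 47)*(-⅔) = 64*(-⅔) = -128/3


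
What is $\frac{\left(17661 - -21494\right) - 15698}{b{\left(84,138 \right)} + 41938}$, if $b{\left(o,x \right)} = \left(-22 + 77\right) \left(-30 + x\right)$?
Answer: $\frac{23457}{47878} \approx 0.48993$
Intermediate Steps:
$b{\left(o,x \right)} = -1650 + 55 x$ ($b{\left(o,x \right)} = 55 \left(-30 + x\right) = -1650 + 55 x$)
$\frac{\left(17661 - -21494\right) - 15698}{b{\left(84,138 \right)} + 41938} = \frac{\left(17661 - -21494\right) - 15698}{\left(-1650 + 55 \cdot 138\right) + 41938} = \frac{\left(17661 + 21494\right) - 15698}{\left(-1650 + 7590\right) + 41938} = \frac{39155 - 15698}{5940 + 41938} = \frac{23457}{47878}$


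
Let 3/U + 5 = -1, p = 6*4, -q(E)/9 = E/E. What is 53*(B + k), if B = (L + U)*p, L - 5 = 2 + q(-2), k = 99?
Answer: 2067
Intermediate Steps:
q(E) = -9 (q(E) = -9*E/E = -9*1 = -9)
p = 24
U = -1/2 (U = 3/(-5 - 1) = 3/(-6) = 3*(-1/6) = -1/2 ≈ -0.50000)
L = -2 (L = 5 + (2 - 9) = 5 - 7 = -2)
B = -60 (B = (-2 - 1/2)*24 = -5/2*24 = -60)
53*(B + k) = 53*(-60 + 99) = 53*39 = 2067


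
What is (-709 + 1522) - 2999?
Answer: -2186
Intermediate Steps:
(-709 + 1522) - 2999 = 813 - 2999 = -2186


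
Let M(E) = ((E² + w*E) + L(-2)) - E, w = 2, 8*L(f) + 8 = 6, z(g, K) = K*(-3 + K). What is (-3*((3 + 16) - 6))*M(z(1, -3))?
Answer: -53313/4 ≈ -13328.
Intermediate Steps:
L(f) = -¼ (L(f) = -1 + (⅛)*6 = -1 + ¾ = -¼)
M(E) = -¼ + E + E² (M(E) = ((E² + 2*E) - ¼) - E = (-¼ + E² + 2*E) - E = -¼ + E + E²)
(-3*((3 + 16) - 6))*M(z(1, -3)) = (-3*((3 + 16) - 6))*(-¼ - 3*(-3 - 3) + (-3*(-3 - 3))²) = (-3*(19 - 6))*(-¼ - 3*(-6) + (-3*(-6))²) = (-3*13)*(-¼ + 18 + 18²) = -39*(-¼ + 18 + 324) = -39*1367/4 = -53313/4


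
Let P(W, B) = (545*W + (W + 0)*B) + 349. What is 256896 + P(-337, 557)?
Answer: -114129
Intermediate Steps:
P(W, B) = 349 + 545*W + B*W (P(W, B) = (545*W + W*B) + 349 = (545*W + B*W) + 349 = 349 + 545*W + B*W)
256896 + P(-337, 557) = 256896 + (349 + 545*(-337) + 557*(-337)) = 256896 + (349 - 183665 - 187709) = 256896 - 371025 = -114129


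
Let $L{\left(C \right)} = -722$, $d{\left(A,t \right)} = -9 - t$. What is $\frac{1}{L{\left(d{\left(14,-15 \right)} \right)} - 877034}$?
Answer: $- \frac{1}{877756} \approx -1.1393 \cdot 10^{-6}$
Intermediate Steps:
$\frac{1}{L{\left(d{\left(14,-15 \right)} \right)} - 877034} = \frac{1}{-722 - 877034} = \frac{1}{-877756} = - \frac{1}{877756}$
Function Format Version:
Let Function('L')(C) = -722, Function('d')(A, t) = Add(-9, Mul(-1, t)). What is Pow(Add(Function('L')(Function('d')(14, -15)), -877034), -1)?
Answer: Rational(-1, 877756) ≈ -1.1393e-6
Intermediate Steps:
Pow(Add(Function('L')(Function('d')(14, -15)), -877034), -1) = Pow(Add(-722, -877034), -1) = Pow(-877756, -1) = Rational(-1, 877756)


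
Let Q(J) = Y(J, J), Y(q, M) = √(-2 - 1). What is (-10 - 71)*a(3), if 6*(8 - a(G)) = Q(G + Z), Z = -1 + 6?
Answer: -648 + 27*I*√3/2 ≈ -648.0 + 23.383*I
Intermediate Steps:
Z = 5
Y(q, M) = I*√3 (Y(q, M) = √(-3) = I*√3)
Q(J) = I*√3
a(G) = 8 - I*√3/6
(-10 - 71)*a(3) = (-10 - 71)*(8 - I*√3/6) = -81*(8 - I*√3/6) = -648 + 27*I*√3/2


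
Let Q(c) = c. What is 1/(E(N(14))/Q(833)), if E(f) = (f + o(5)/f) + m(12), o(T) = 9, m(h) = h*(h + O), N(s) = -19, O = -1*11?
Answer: -15827/142 ≈ -111.46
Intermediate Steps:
O = -11
m(h) = h*(-11 + h) (m(h) = h*(h - 11) = h*(-11 + h))
E(f) = 12 + f + 9/f (E(f) = (f + 9/f) + 12*(-11 + 12) = (f + 9/f) + 12*1 = (f + 9/f) + 12 = 12 + f + 9/f)
1/(E(N(14))/Q(833)) = 1/((12 - 19 + 9/(-19))/833) = 1/((12 - 19 + 9*(-1/19))*(1/833)) = 1/((12 - 19 - 9/19)*(1/833)) = 1/(-142/19*1/833) = 1/(-142/15827) = -15827/142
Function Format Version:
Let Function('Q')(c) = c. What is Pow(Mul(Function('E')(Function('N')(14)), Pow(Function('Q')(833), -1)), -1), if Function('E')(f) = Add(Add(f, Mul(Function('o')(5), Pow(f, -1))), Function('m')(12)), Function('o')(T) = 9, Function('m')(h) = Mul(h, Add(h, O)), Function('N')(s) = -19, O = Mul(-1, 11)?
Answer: Rational(-15827, 142) ≈ -111.46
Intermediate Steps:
O = -11
Function('m')(h) = Mul(h, Add(-11, h)) (Function('m')(h) = Mul(h, Add(h, -11)) = Mul(h, Add(-11, h)))
Function('E')(f) = Add(12, f, Mul(9, Pow(f, -1))) (Function('E')(f) = Add(Add(f, Mul(9, Pow(f, -1))), Mul(12, Add(-11, 12))) = Add(Add(f, Mul(9, Pow(f, -1))), Mul(12, 1)) = Add(Add(f, Mul(9, Pow(f, -1))), 12) = Add(12, f, Mul(9, Pow(f, -1))))
Pow(Mul(Function('E')(Function('N')(14)), Pow(Function('Q')(833), -1)), -1) = Pow(Mul(Add(12, -19, Mul(9, Pow(-19, -1))), Pow(833, -1)), -1) = Pow(Mul(Add(12, -19, Mul(9, Rational(-1, 19))), Rational(1, 833)), -1) = Pow(Mul(Add(12, -19, Rational(-9, 19)), Rational(1, 833)), -1) = Pow(Mul(Rational(-142, 19), Rational(1, 833)), -1) = Pow(Rational(-142, 15827), -1) = Rational(-15827, 142)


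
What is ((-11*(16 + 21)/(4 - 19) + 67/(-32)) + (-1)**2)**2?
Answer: 156225001/230400 ≈ 678.06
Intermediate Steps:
((-11*(16 + 21)/(4 - 19) + 67/(-32)) + (-1)**2)**2 = ((-11/((-15/37)) + 67*(-1/32)) + 1)**2 = ((-11/((-15*1/37)) - 67/32) + 1)**2 = ((-11/(-15/37) - 67/32) + 1)**2 = ((-11*(-37/15) - 67/32) + 1)**2 = ((407/15 - 67/32) + 1)**2 = (12019/480 + 1)**2 = (12499/480)**2 = 156225001/230400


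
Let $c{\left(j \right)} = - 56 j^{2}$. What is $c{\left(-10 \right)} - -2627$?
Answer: $-2973$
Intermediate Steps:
$c{\left(-10 \right)} - -2627 = - 56 \left(-10\right)^{2} - -2627 = \left(-56\right) 100 + 2627 = -5600 + 2627 = -2973$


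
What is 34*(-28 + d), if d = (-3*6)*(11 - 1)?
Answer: -7072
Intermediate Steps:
d = -180 (d = -18*10 = -180)
34*(-28 + d) = 34*(-28 - 180) = 34*(-208) = -7072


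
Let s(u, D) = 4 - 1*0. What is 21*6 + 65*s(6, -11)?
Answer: 386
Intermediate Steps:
s(u, D) = 4 (s(u, D) = 4 + 0 = 4)
21*6 + 65*s(6, -11) = 21*6 + 65*4 = 126 + 260 = 386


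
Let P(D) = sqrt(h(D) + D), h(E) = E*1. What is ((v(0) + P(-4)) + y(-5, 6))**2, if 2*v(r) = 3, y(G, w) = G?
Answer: 17/4 - 14*I*sqrt(2) ≈ 4.25 - 19.799*I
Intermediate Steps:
v(r) = 3/2 (v(r) = (1/2)*3 = 3/2)
h(E) = E
P(D) = sqrt(2)*sqrt(D) (P(D) = sqrt(D + D) = sqrt(2*D) = sqrt(2)*sqrt(D))
((v(0) + P(-4)) + y(-5, 6))**2 = ((3/2 + sqrt(2)*sqrt(-4)) - 5)**2 = ((3/2 + sqrt(2)*(2*I)) - 5)**2 = ((3/2 + 2*I*sqrt(2)) - 5)**2 = (-7/2 + 2*I*sqrt(2))**2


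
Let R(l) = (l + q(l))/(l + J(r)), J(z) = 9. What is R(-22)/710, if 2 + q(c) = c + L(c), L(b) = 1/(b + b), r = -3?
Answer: 405/81224 ≈ 0.0049862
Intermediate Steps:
L(b) = 1/(2*b)
q(c) = -2 + c + 1/(2*c) (q(c) = -2 + (c + 1/(2*c)) = -2 + c + 1/(2*c))
R(l) = (-2 + 1/(2*l) + 2*l)/(9 + l) (R(l) = (l + (-2 + l + 1/(2*l)))/(l + 9) = (-2 + 1/(2*l) + 2*l)/(9 + l))
R(-22)/710 = ((1/2)*(1 - 4*(-22) + 4*(-22)**2)/(-22*(9 - 22)))/710 = ((1/2)*(-1/22)*(1 + 88 + 4*484)/(-13))/710 = ((1/2)*(-1/22)*(-1/13)*(1 + 88 + 1936))/710 = ((1/2)*(-1/22)*(-1/13)*2025)/710 = (1/710)*(2025/572) = 405/81224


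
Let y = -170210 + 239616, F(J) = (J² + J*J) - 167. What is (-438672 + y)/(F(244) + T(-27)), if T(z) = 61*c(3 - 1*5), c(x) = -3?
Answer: -184633/59361 ≈ -3.1103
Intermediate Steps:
T(z) = -183 (T(z) = 61*(-3) = -183)
F(J) = -167 + 2*J² (F(J) = (J² + J²) - 167 = 2*J² - 167 = -167 + 2*J²)
y = 69406
(-438672 + y)/(F(244) + T(-27)) = (-438672 + 69406)/((-167 + 2*244²) - 183) = -369266/((-167 + 2*59536) - 183) = -369266/((-167 + 119072) - 183) = -369266/(118905 - 183) = -369266/118722 = -369266*1/118722 = -184633/59361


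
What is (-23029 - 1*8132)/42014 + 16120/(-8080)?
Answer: -5806541/2121707 ≈ -2.7367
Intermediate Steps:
(-23029 - 1*8132)/42014 + 16120/(-8080) = (-23029 - 8132)*(1/42014) + 16120*(-1/8080) = -31161*1/42014 - 403/202 = -31161/42014 - 403/202 = -5806541/2121707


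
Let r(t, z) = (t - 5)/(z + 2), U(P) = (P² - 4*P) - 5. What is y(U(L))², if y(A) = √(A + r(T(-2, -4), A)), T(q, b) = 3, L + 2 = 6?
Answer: -13/3 ≈ -4.3333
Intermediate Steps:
L = 4 (L = -2 + 6 = 4)
U(P) = -5 + P² - 4*P
r(t, z) = (-5 + t)/(2 + z)
y(A) = √(A - 2/(2 + A)) (y(A) = √(A + (-5 + 3)/(2 + A)) = √(A - 2/(2 + A)))
y(U(L))² = (√((-2 + (-5 + 4² - 4*4)*(2 + (-5 + 4² - 4*4)))/(2 + (-5 + 4² - 4*4))))² = (√((-2 + (-5 + 16 - 16)*(2 + (-5 + 16 - 16)))/(2 + (-5 + 16 - 16))))² = (√((-2 - 5*(2 - 5))/(2 - 5)))² = (√((-2 - 5*(-3))/(-3)))² = (√(-(-2 + 15)/3))² = (√(-⅓*13))² = (√(-13/3))² = (I*√39/3)² = -13/3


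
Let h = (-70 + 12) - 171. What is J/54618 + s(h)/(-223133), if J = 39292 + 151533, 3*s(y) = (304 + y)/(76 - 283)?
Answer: 2937975931175/840908395386 ≈ 3.4938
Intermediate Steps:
h = -229 (h = -58 - 171 = -229)
s(y) = -304/621 - y/621 (s(y) = ((304 + y)/(76 - 283))/3 = ((304 + y)/(-207))/3 = ((304 + y)*(-1/207))/3 = (-304/207 - y/207)/3 = -304/621 - y/621)
J = 190825
J/54618 + s(h)/(-223133) = 190825/54618 + (-304/621 - 1/621*(-229))/(-223133) = 190825*(1/54618) + (-304/621 + 229/621)*(-1/223133) = 190825/54618 - 25/207*(-1/223133) = 190825/54618 + 25/46188531 = 2937975931175/840908395386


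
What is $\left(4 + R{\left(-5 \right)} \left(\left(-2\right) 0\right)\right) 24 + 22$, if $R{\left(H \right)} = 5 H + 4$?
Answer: $118$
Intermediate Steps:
$R{\left(H \right)} = 4 + 5 H$
$\left(4 + R{\left(-5 \right)} \left(\left(-2\right) 0\right)\right) 24 + 22 = \left(4 + \left(4 + 5 \left(-5\right)\right) \left(\left(-2\right) 0\right)\right) 24 + 22 = \left(4 + \left(4 - 25\right) 0\right) 24 + 22 = \left(4 - 0\right) 24 + 22 = \left(4 + 0\right) 24 + 22 = 4 \cdot 24 + 22 = 96 + 22 = 118$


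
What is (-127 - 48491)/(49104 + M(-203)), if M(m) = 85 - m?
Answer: -2701/2744 ≈ -0.98433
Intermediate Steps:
(-127 - 48491)/(49104 + M(-203)) = (-127 - 48491)/(49104 + (85 - 1*(-203))) = -48618/(49104 + (85 + 203)) = -48618/(49104 + 288) = -48618/49392 = -48618*1/49392 = -2701/2744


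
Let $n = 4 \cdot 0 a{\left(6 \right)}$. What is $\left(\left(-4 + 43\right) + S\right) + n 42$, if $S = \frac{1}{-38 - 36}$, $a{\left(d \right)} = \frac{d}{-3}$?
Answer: $\frac{2885}{74} \approx 38.987$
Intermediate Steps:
$a{\left(d \right)} = - \frac{d}{3}$ ($a{\left(d \right)} = d \left(- \frac{1}{3}\right) = - \frac{d}{3}$)
$S = - \frac{1}{74}$ ($S = \frac{1}{-74} = - \frac{1}{74} \approx -0.013514$)
$n = 0$ ($n = 4 \cdot 0 \left(\left(- \frac{1}{3}\right) 6\right) = 0 \left(-2\right) = 0$)
$\left(\left(-4 + 43\right) + S\right) + n 42 = \left(\left(-4 + 43\right) - \frac{1}{74}\right) + 0 \cdot 42 = \left(39 - \frac{1}{74}\right) + 0 = \frac{2885}{74} + 0 = \frac{2885}{74}$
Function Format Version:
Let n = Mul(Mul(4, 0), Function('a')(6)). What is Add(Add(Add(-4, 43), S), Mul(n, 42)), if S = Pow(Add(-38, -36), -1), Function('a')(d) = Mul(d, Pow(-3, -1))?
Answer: Rational(2885, 74) ≈ 38.987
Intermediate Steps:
Function('a')(d) = Mul(Rational(-1, 3), d) (Function('a')(d) = Mul(d, Rational(-1, 3)) = Mul(Rational(-1, 3), d))
S = Rational(-1, 74) (S = Pow(-74, -1) = Rational(-1, 74) ≈ -0.013514)
n = 0 (n = Mul(Mul(4, 0), Mul(Rational(-1, 3), 6)) = Mul(0, -2) = 0)
Add(Add(Add(-4, 43), S), Mul(n, 42)) = Add(Add(Add(-4, 43), Rational(-1, 74)), Mul(0, 42)) = Add(Add(39, Rational(-1, 74)), 0) = Add(Rational(2885, 74), 0) = Rational(2885, 74)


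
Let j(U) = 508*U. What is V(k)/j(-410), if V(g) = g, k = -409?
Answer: 409/208280 ≈ 0.0019637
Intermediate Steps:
V(k)/j(-410) = -409/(508*(-410)) = -409/(-208280) = -409*(-1/208280) = 409/208280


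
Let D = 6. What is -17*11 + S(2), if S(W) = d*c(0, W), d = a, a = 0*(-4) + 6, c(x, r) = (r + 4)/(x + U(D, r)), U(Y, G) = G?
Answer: -169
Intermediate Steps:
c(x, r) = (4 + r)/(r + x) (c(x, r) = (r + 4)/(x + r) = (4 + r)/(r + x))
a = 6 (a = 0 + 6 = 6)
d = 6
S(W) = 6*(4 + W)/W (S(W) = 6*((4 + W)/(W + 0)) = 6*((4 + W)/W) = 6*(4 + W)/W)
-17*11 + S(2) = -17*11 + (6 + 24/2) = -187 + (6 + 24*(1/2)) = -187 + (6 + 12) = -187 + 18 = -169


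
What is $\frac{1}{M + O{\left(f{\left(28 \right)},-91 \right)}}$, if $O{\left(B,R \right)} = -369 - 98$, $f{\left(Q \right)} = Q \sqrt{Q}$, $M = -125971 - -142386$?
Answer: $\frac{1}{15948} \approx 6.2704 \cdot 10^{-5}$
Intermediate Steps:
$M = 16415$ ($M = -125971 + 142386 = 16415$)
$f{\left(Q \right)} = Q^{\frac{3}{2}}$
$O{\left(B,R \right)} = -467$
$\frac{1}{M + O{\left(f{\left(28 \right)},-91 \right)}} = \frac{1}{16415 - 467} = \frac{1}{15948}$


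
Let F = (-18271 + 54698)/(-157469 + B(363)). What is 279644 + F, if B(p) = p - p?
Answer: 44035224609/157469 ≈ 2.7964e+5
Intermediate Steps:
B(p) = 0
F = -36427/157469 (F = (-18271 + 54698)/(-157469 + 0) = 36427/(-157469) = 36427*(-1/157469) = -36427/157469 ≈ -0.23133)
279644 + F = 279644 - 36427/157469 = 44035224609/157469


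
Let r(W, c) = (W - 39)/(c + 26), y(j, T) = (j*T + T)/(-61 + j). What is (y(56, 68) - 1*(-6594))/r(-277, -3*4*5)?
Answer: 247299/395 ≈ 626.07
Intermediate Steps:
y(j, T) = (T + T*j)/(-61 + j) (y(j, T) = (T*j + T)/(-61 + j) = (T + T*j)/(-61 + j))
r(W, c) = (-39 + W)/(26 + c)
(y(56, 68) - 1*(-6594))/r(-277, -3*4*5) = (68*(1 + 56)/(-61 + 56) - 1*(-6594))/(((-39 - 277)/(26 - 3*4*5))) = (68*57/(-5) + 6594)/((-316/(26 - 12*5))) = (68*(-⅕)*57 + 6594)/((-316/(26 - 60))) = (-3876/5 + 6594)/((-316/(-34))) = 29094/(5*((-1/34*(-316)))) = 29094/(5*(158/17)) = (29094/5)*(17/158) = 247299/395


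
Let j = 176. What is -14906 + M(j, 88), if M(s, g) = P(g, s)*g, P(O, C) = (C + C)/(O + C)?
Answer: -44366/3 ≈ -14789.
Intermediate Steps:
P(O, C) = 2*C/(C + O) (P(O, C) = (2*C)/(C + O) = 2*C/(C + O))
M(s, g) = 2*g*s/(g + s) (M(s, g) = (2*s/(s + g))*g = (2*s/(g + s))*g = 2*g*s/(g + s))
-14906 + M(j, 88) = -14906 + 2*88*176/(88 + 176) = -14906 + 2*88*176/264 = -14906 + 2*88*176*(1/264) = -14906 + 352/3 = -44366/3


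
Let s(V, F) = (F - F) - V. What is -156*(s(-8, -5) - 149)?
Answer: 21996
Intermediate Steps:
s(V, F) = -V (s(V, F) = 0 - V = -V)
-156*(s(-8, -5) - 149) = -156*(-1*(-8) - 149) = -156*(8 - 149) = -156*(-141) = 21996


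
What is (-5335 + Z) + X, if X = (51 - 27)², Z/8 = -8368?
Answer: -71703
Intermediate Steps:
Z = -66944 (Z = 8*(-8368) = -66944)
X = 576 (X = 24² = 576)
(-5335 + Z) + X = (-5335 - 66944) + 576 = -72279 + 576 = -71703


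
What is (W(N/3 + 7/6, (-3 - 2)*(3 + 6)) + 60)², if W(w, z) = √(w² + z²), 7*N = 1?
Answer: (840 + √397189)²/196 ≈ 11028.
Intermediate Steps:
N = ⅐ (N = (⅐)*1 = ⅐ ≈ 0.14286)
(W(N/3 + 7/6, (-3 - 2)*(3 + 6)) + 60)² = (√(((⅐)/3 + 7/6)² + ((-3 - 2)*(3 + 6))²) + 60)² = (√(((⅐)*(⅓) + 7*(⅙))² + (-5*9)²) + 60)² = (√((1/21 + 7/6)² + (-45)²) + 60)² = (√((17/14)² + 2025) + 60)² = (√(289/196 + 2025) + 60)² = (√(397189/196) + 60)² = (√397189/14 + 60)² = (60 + √397189/14)²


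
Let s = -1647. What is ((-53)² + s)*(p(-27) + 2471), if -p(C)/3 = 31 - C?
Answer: 2669114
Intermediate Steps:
p(C) = -93 + 3*C (p(C) = -3*(31 - C) = -93 + 3*C)
((-53)² + s)*(p(-27) + 2471) = ((-53)² - 1647)*((-93 + 3*(-27)) + 2471) = (2809 - 1647)*((-93 - 81) + 2471) = 1162*(-174 + 2471) = 1162*2297 = 2669114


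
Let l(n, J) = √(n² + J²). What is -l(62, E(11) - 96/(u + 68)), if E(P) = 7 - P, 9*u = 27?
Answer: -2*√4880501/71 ≈ -62.231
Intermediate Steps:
u = 3 (u = (⅑)*27 = 3)
l(n, J) = √(J² + n²)
-l(62, E(11) - 96/(u + 68)) = -√(((7 - 1*11) - 96/(3 + 68))² + 62²) = -√(((7 - 11) - 96/71)² + 3844) = -√((-4 - 96*1/71)² + 3844) = -√((-4 - 96/71)² + 3844) = -√((-380/71)² + 3844) = -√(144400/5041 + 3844) = -√(19522004/5041) = -2*√4880501/71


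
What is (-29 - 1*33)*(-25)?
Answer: 1550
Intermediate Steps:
(-29 - 1*33)*(-25) = (-29 - 33)*(-25) = -62*(-25) = 1550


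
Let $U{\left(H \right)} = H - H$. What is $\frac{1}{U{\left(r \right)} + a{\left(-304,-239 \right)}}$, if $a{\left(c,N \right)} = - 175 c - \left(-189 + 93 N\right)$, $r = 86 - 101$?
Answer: $\frac{1}{75616} \approx 1.3225 \cdot 10^{-5}$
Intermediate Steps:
$r = -15$
$U{\left(H \right)} = 0$
$a{\left(c,N \right)} = 189 - 175 c - 93 N$ ($a{\left(c,N \right)} = - 175 c - \left(-189 + 93 N\right) = 189 - 175 c - 93 N$)
$\frac{1}{U{\left(r \right)} + a{\left(-304,-239 \right)}} = \frac{1}{0 - -75616} = \frac{1}{0 + \left(189 + 53200 + 22227\right)} = \frac{1}{0 + 75616} = \frac{1}{75616}$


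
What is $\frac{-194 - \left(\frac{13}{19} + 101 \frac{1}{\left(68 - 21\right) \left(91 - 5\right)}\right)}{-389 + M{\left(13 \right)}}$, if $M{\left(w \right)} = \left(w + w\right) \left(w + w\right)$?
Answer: $- \frac{14953277}{22041026} \approx -0.67843$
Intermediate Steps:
$M{\left(w \right)} = 4 w^{2}$ ($M{\left(w \right)} = 2 w 2 w = 4 w^{2}$)
$\frac{-194 - \left(\frac{13}{19} + 101 \frac{1}{\left(68 - 21\right) \left(91 - 5\right)}\right)}{-389 + M{\left(13 \right)}} = \frac{-194 - \left(\frac{13}{19} + 101 \frac{1}{\left(68 - 21\right) \left(91 - 5\right)}\right)}{-389 + 4 \cdot 13^{2}} = \frac{-194 - \left(\frac{13}{19} + \frac{101}{86 \cdot 47}\right)}{-389 + 4 \cdot 169} = \frac{-194 - \left(\frac{13}{19} + \frac{101}{4042}\right)}{-389 + 676} = \frac{-194 - \frac{54465}{76798}}{287} = \left(-194 - \frac{54465}{76798}\right) \frac{1}{287} = \left(- \frac{14953277}{76798}\right) \frac{1}{287} = - \frac{14953277}{22041026}$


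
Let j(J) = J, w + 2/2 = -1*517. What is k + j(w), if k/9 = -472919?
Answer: -4256789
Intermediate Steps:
w = -518 (w = -1 - 1*517 = -1 - 517 = -518)
k = -4256271 (k = 9*(-472919) = -4256271)
k + j(w) = -4256271 - 518 = -4256789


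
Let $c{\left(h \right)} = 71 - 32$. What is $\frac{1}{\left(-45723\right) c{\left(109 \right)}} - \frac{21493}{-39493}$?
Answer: $\frac{38326213628}{70423799121} \approx 0.54422$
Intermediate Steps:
$c{\left(h \right)} = 39$
$\frac{1}{\left(-45723\right) c{\left(109 \right)}} - \frac{21493}{-39493} = \frac{1}{\left(-45723\right) 39} - \frac{21493}{-39493} = \left(- \frac{1}{45723}\right) \frac{1}{39} - - \frac{21493}{39493} = - \frac{1}{1783197} + \frac{21493}{39493} = \frac{38326213628}{70423799121}$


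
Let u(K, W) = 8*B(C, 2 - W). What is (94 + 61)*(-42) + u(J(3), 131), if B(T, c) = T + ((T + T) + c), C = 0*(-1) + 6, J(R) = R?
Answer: -7398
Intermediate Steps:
C = 6 (C = 0 + 6 = 6)
B(T, c) = c + 3*T (B(T, c) = T + (2*T + c) = T + (c + 2*T) = c + 3*T)
u(K, W) = 160 - 8*W (u(K, W) = 8*((2 - W) + 3*6) = 8*((2 - W) + 18) = 8*(20 - W) = 160 - 8*W)
(94 + 61)*(-42) + u(J(3), 131) = (94 + 61)*(-42) + (160 - 8*131) = 155*(-42) + (160 - 1048) = -6510 - 888 = -7398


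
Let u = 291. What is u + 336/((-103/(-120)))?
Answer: 70293/103 ≈ 682.46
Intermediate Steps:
u + 336/((-103/(-120))) = 291 + 336/((-103/(-120))) = 291 + 336/((-103*(-1/120))) = 291 + 336/(103/120) = 291 + 336*(120/103) = 291 + 40320/103 = 70293/103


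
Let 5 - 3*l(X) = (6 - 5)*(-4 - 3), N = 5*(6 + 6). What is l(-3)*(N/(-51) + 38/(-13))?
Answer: -3624/221 ≈ -16.398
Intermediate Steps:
N = 60 (N = 5*12 = 60)
l(X) = 4 (l(X) = 5/3 - (6 - 5)*(-4 - 3)/3 = 5/3 - (-7)/3 = 5/3 - 1/3*(-7) = 5/3 + 7/3 = 4)
l(-3)*(N/(-51) + 38/(-13)) = 4*(60/(-51) + 38/(-13)) = 4*(60*(-1/51) + 38*(-1/13)) = 4*(-20/17 - 38/13) = 4*(-906/221) = -3624/221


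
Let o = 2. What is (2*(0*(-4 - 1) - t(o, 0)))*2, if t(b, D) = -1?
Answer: 4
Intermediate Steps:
(2*(0*(-4 - 1) - t(o, 0)))*2 = (2*(0*(-4 - 1) - 1*(-1)))*2 = (2*(0*(-5) + 1))*2 = (2*(0 + 1))*2 = (2*1)*2 = 2*2 = 4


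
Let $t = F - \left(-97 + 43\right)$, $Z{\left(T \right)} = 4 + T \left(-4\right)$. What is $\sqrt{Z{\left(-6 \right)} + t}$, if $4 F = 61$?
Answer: $\frac{\sqrt{389}}{2} \approx 9.8615$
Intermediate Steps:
$F = \frac{61}{4}$ ($F = \frac{1}{4} \cdot 61 = \frac{61}{4} \approx 15.25$)
$Z{\left(T \right)} = 4 - 4 T$
$t = \frac{277}{4}$ ($t = \frac{61}{4} - \left(-97 + 43\right) = \frac{61}{4} - -54 = \frac{61}{4} + 54 = \frac{277}{4} \approx 69.25$)
$\sqrt{Z{\left(-6 \right)} + t} = \sqrt{\left(4 - -24\right) + \frac{277}{4}} = \sqrt{\left(4 + 24\right) + \frac{277}{4}} = \sqrt{28 + \frac{277}{4}} = \sqrt{\frac{389}{4}} = \frac{\sqrt{389}}{2}$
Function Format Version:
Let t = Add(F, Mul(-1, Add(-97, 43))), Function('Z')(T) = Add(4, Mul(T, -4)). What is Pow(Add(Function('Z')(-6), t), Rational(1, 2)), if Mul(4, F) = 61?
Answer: Mul(Rational(1, 2), Pow(389, Rational(1, 2))) ≈ 9.8615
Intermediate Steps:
F = Rational(61, 4) (F = Mul(Rational(1, 4), 61) = Rational(61, 4) ≈ 15.250)
Function('Z')(T) = Add(4, Mul(-4, T))
t = Rational(277, 4) (t = Add(Rational(61, 4), Mul(-1, Add(-97, 43))) = Add(Rational(61, 4), Mul(-1, -54)) = Add(Rational(61, 4), 54) = Rational(277, 4) ≈ 69.250)
Pow(Add(Function('Z')(-6), t), Rational(1, 2)) = Pow(Add(Add(4, Mul(-4, -6)), Rational(277, 4)), Rational(1, 2)) = Pow(Add(Add(4, 24), Rational(277, 4)), Rational(1, 2)) = Pow(Add(28, Rational(277, 4)), Rational(1, 2)) = Pow(Rational(389, 4), Rational(1, 2)) = Mul(Rational(1, 2), Pow(389, Rational(1, 2)))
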